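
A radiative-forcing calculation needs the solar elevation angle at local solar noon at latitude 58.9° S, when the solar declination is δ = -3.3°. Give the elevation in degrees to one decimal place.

34.4°

At local noon the hour angle is zero, so the zenith angle equals |ϕ − δ| = |-58.9° − (-3.300°)| = 55.600°.
Elevation = 90° − 55.600° = 34.4°.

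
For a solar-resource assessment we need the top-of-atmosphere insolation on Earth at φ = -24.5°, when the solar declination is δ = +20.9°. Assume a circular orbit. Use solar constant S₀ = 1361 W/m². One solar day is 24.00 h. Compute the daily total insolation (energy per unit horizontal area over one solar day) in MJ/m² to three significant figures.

23.6 MJ/m²

cos H₀ = −tan(-24.5°) tan(+20.900°) = 0.1740, H₀ = 1.3959 rad.
Bracket: H₀ sin φ sin δ + cos φ cos δ sin H₀ = 1.3959×-0.41469×0.35674 + 0.90996×0.93420×0.98474 = -0.206505 + 0.837112 = 0.630607.
Q̄ = (S₀/π) × [bracket] = (1361/π) × 0.630607 = 273.19 W/m².
Daily total = Q̄ × 24.00 h × 3600 s/h = 273.19 × 24.00 × 3600 / 10⁶ = 23.60 MJ/m².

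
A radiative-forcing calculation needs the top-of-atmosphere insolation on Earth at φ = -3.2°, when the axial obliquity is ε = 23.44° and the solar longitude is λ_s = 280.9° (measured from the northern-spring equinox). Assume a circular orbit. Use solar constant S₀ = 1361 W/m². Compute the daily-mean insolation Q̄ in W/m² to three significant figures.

Q̄ ≈ 413 W/m²

Solar declination: sin δ = sin ε · sin λ_s = sin 23.44° × sin 280.9° = -0.39061, so δ = -22.993°.
cos H₀ = −tan(-3.2°) tan(-22.993°) = -0.0237, H₀ = 1.5945 rad.
Bracket: H₀ sin φ sin δ + cos φ cos δ sin H₀ = 1.5945×-0.05582×-0.39061 + 0.99844×0.92056×0.99972 = 0.034766 + 0.918867 = 0.953633.
Q̄ = (S₀/π) × [bracket] = (1361/π) × 0.953633 = 413.1 W/m².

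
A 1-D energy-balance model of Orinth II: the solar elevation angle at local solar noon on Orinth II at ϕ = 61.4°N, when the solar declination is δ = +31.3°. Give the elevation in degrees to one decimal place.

At local noon the hour angle is zero, so the zenith angle equals |ϕ − δ| = |+61.4° − (+31.300°)| = 30.100°.
Elevation = 90° − 30.100° = 59.9°.

59.9°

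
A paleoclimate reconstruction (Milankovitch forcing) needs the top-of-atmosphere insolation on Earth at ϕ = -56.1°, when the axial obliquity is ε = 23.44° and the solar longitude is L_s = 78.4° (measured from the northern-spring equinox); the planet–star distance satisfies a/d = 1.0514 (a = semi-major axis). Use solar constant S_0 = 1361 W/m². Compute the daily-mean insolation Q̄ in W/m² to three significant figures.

Q̄ ≈ 53.3 W/m²

Solar declination: sin δ = sin ε · sin L_s = sin 23.44° × sin 78.4° = 0.38966, so δ = +22.934°.
cos h₀ = −tan(-56.1°) tan(+22.934°) = 0.6297, h₀ = 0.8897 rad.
Bracket: h₀ sin ϕ sin δ + cos ϕ cos δ sin h₀ = 0.8897×-0.83001×0.38966 + 0.55775×0.92096×0.77688 = -0.287748 + 0.399056 = 0.111308.
Inverse-square distance factor (a/d)² = 1.0514² = 1.105442.
Q̄ = (S_0/π) × 1.105442 × [bracket] = (1361/π) × 1.105442 × 0.111308 = 53.31 W/m².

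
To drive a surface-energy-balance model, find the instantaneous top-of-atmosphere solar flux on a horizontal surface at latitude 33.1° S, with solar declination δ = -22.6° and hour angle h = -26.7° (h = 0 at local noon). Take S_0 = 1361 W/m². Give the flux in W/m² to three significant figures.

cos θ_z = sin ϕ sin δ + cos ϕ cos δ cos h = 0.209864 + 0.690925 = 0.900789.
Flux = S_0 · cos θ_z = 1361 × 0.900789 = 1226 W/m².

1.23e+03 W/m²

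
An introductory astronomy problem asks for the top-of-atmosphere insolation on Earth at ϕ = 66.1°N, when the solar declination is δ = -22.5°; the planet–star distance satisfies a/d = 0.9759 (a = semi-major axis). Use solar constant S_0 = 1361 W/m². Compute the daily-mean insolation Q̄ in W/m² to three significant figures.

Q̄ ≈ 2.44 W/m²

cos h₀ = −tan(+66.1°) tan(-22.500°) = 0.9347, h₀ = 0.3633 rad.
Bracket: h₀ sin ϕ sin δ + cos ϕ cos δ sin h₀ = 0.3633×0.91425×-0.38268 + 0.40514×0.92388×0.35537 = -0.127106 + 0.133015 = 0.005909.
Inverse-square distance factor (a/d)² = 0.9759² = 0.952381.
Q̄ = (S_0/π) × 0.952381 × [bracket] = (1361/π) × 0.952381 × 0.005909 = 2.438 W/m².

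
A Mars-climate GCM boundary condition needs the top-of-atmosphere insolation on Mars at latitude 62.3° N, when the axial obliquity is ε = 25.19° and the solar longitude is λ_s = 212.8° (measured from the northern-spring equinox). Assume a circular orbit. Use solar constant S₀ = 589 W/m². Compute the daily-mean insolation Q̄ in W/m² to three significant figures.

Solar declination: sin δ = sin ε · sin λ_s = sin 25.19° × sin 212.8° = -0.23056, so δ = -13.330°.
cos H₀ = −tan(+62.3°) tan(-13.330°) = 0.4513, H₀ = 1.1026 rad.
Bracket: H₀ sin φ sin δ + cos φ cos δ sin H₀ = 1.1026×0.88539×-0.23056 + 0.46484×0.97306×0.89236 = -0.225080 + 0.403630 = 0.178550.
Q̄ = (S₀/π) × [bracket] = (589/π) × 0.178550 = 33.48 W/m².

Q̄ ≈ 33.5 W/m²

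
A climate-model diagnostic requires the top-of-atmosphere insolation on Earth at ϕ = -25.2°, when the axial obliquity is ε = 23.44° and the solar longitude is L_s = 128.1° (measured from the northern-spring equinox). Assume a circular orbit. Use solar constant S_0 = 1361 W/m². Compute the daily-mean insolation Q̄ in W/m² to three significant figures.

Q̄ ≈ 286 W/m²

Solar declination: sin δ = sin ε · sin L_s = sin 23.44° × sin 128.1° = 0.31303, so δ = +18.242°.
cos h₀ = −tan(-25.2°) tan(+18.242°) = 0.1551, h₀ = 1.4151 rad.
Bracket: h₀ sin ϕ sin δ + cos ϕ cos δ sin h₀ = 1.4151×-0.42578×0.31303 + 0.90483×0.94974×0.98790 = -0.188607 + 0.848955 = 0.660348.
Q̄ = (S_0/π) × [bracket] = (1361/π) × 0.660348 = 286.1 W/m².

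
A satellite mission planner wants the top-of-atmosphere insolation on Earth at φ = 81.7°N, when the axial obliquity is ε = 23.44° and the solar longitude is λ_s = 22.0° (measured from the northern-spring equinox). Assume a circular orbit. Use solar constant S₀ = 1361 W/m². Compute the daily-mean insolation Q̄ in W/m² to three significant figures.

Q̄ ≈ 201 W/m²

Solar declination: sin δ = sin ε · sin λ_s = sin 23.44° × sin 22.0° = 0.14901, so δ = +8.570°.
cos H₀ = −tan(+81.7°) tan(+8.570°) = -1.0330 ≤ −1 ⇒ polar day, H₀ = π.
Bracket: H₀ sin φ sin δ + cos φ cos δ sin H₀ = 3.1416×0.98953×0.14901 + 0.14436×0.98884×0.00000 = 0.463228 + 0.000000 = 0.463228.
Q̄ = (S₀/π) × [bracket] = (1361/π) × 0.463228 = 200.7 W/m².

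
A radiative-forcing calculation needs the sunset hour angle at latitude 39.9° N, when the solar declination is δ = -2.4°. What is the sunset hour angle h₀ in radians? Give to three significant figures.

h₀ = 1.54 rad

cos h₀ = −tan ϕ · tan δ = −tan(+39.9°) × tan(-2.400°) = 0.0350, so h₀ = 1.5357 rad = 87.99°.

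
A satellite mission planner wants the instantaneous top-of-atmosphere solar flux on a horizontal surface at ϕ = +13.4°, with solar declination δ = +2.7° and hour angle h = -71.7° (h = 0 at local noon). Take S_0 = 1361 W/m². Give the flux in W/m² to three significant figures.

cos θ_z = sin ϕ sin δ + cos ϕ cos δ cos h = 0.010917 + 0.305105 = 0.316022.
Flux = S_0 · cos θ_z = 1361 × 0.316022 = 430.1 W/m².

430 W/m²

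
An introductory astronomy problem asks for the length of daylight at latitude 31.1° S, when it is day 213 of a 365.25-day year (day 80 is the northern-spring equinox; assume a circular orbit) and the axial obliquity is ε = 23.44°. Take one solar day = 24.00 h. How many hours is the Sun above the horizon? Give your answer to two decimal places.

Solar longitude: L_s = 360° × (213 − 80)/365.25 = 131.088°.
sin δ = sin 23.44° × sin 131.088° = 0.29981, so δ = +17.446°.
cos h₀ = −tan ϕ · tan δ = −tan(-31.1°) × tan(+17.446°) = 0.1896, so h₀ = 1.3801 rad = 79.07°.
Daylight = 2h₀/(2π) × 24.00 h = (1.3801/π) × 24.00 = 10.54 h.

10.54 h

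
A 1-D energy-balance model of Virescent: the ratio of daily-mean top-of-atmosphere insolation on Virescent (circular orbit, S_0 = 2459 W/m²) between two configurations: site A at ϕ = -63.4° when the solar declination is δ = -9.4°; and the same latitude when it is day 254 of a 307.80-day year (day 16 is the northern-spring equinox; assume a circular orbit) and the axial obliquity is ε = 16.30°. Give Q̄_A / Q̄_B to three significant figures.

Q̄_A / Q̄_B ≈ 0.778

— Configuration A (ϕ=-63.4°):
cos h₀ = −tan(-63.4°) tan(-9.400°) = -0.3306, h₀ = 1.9077 rad.
Bracket: h₀ sin ϕ sin δ + cos ϕ cos δ sin h₀ = 1.9077×-0.89415×-0.16333 + 0.44776×0.98657×0.94377 = 0.278603 + 0.416907 = 0.695510.
Q̄ = (S_0/π) × [bracket] = (2459/π) × 0.695510 = 544.39 W/m².
— Configuration B (ϕ=-63.4°):
Solar longitude: L_s = 360° × (254 − 16)/307.80 = 278.363°.
sin δ = sin 16.30° × sin 278.363° = -0.27768, so δ = -16.122°.
cos h₀ = −tan(-63.4°) tan(-16.122°) = -0.5772, h₀ = 2.1861 rad.
Bracket: h₀ sin ϕ sin δ + cos ϕ cos δ sin h₀ = 2.1861×-0.89415×-0.27768 + 0.44776×0.96067×0.81659 = 0.542781 + 0.351256 = 0.894037.
Q̄ = (S_0/π) × [bracket] = (2459/π) × 0.894037 = 699.78 W/m².
Ratio Q̄_A / Q̄_B = 544.39 / 699.78 = 0.7779.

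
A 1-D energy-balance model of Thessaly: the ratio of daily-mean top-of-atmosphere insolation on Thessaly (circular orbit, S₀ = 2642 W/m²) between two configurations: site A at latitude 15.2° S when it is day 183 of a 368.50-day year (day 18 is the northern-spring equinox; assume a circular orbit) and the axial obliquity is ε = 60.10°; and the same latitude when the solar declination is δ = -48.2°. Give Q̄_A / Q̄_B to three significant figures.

Q̄_A / Q̄_B ≈ 0.831

— Configuration A (φ=-15.2°):
Solar longitude: λ_s = 360° × (183 − 18)/368.50 = 161.194°.
sin δ = sin 60.10° × sin 161.194° = 0.27946, so δ = +16.228°.
cos H₀ = −tan(-15.2°) tan(+16.228°) = 0.0791, H₀ = 1.4916 rad.
Bracket: H₀ sin φ sin δ + cos φ cos δ sin H₀ = 1.4916×-0.26219×0.27946 + 0.96502×0.96016×0.99687 = -0.109292 + 0.923673 = 0.814381.
Q̄ = (S₀/π) × [bracket] = (2642/π) × 0.814381 = 684.87 W/m².
— Configuration B (φ=-15.2°):
cos H₀ = −tan(-15.2°) tan(-48.200°) = -0.3039, H₀ = 1.8796 rad.
Bracket: H₀ sin φ sin δ + cos φ cos δ sin H₀ = 1.8796×-0.26219×-0.74548 + 0.96502×0.66653×0.95271 = 0.367382 + 0.612797 = 0.980179.
Q̄ = (S₀/π) × [bracket] = (2642/π) × 0.980179 = 824.31 W/m².
Ratio Q̄_A / Q̄_B = 684.87 / 824.31 = 0.8308.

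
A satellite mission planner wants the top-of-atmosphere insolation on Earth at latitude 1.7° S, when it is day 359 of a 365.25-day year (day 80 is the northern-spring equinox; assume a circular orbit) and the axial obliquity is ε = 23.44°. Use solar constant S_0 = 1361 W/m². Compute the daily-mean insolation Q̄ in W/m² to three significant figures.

Q̄ ≈ 406 W/m²

Solar longitude: L_s = 360° × (359 − 80)/365.25 = 274.990°.
sin δ = sin 23.44° × sin 274.990° = -0.39628, so δ = -23.346°.
cos h₀ = −tan(-1.7°) tan(-23.346°) = -0.0128, h₀ = 1.5836 rad.
Bracket: h₀ sin ϕ sin δ + cos ϕ cos δ sin h₀ = 1.5836×-0.02967×-0.39628 + 0.99956×0.91813×0.99992 = 0.018619 + 0.917653 = 0.936272.
Q̄ = (S_0/π) × [bracket] = (1361/π) × 0.936272 = 405.6 W/m².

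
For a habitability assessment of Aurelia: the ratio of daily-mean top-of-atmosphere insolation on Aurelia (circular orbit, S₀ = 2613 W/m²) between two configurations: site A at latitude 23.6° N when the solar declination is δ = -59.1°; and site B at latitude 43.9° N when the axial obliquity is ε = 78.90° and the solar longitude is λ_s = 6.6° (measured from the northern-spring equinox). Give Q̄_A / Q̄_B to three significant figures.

Q̄_A / Q̄_B ≈ 0.0749

— Configuration A (φ=+23.6°):
cos H₀ = −tan(+23.6°) tan(-59.100°) = 0.7300, H₀ = 0.7525 rad.
Bracket: H₀ sin φ sin δ + cos φ cos δ sin H₀ = 0.7525×0.40035×-0.85806 + 0.91636×0.51354×0.68346 = -0.258502 + 0.321628 = 0.063126.
Q̄ = (S₀/π) × [bracket] = (2613/π) × 0.063126 = 52.505 W/m².
— Configuration B (φ=+43.9°):
Solar declination: sin δ = sin ε · sin λ_s = sin 78.90° × sin 6.6° = 0.11279, so δ = +6.476°.
cos H₀ = −tan(+43.9°) tan(+6.476°) = -0.1092, H₀ = 1.6802 rad.
Bracket: H₀ sin φ sin δ + cos φ cos δ sin H₀ = 1.6802×0.69340×0.11279 + 0.72055×0.99362×0.99402 = 0.131406 + 0.711671 = 0.843077.
Q̄ = (S₀/π) × [bracket] = (2613/π) × 0.843077 = 701.22 W/m².
Ratio Q̄_A / Q̄_B = 52.505 / 701.22 = 0.07488.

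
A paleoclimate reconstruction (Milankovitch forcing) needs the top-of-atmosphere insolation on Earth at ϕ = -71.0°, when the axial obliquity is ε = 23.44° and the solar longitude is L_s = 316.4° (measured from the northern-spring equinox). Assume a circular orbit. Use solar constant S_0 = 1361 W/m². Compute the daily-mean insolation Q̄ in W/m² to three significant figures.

Q̄ ≈ 362 W/m²

Solar declination: sin δ = sin ε · sin L_s = sin 23.44° × sin 316.4° = -0.27432, so δ = -15.922°.
cos h₀ = −tan(-71.0°) tan(-15.922°) = -0.8285, h₀ = 2.5472 rad.
Bracket: h₀ sin ϕ sin δ + cos ϕ cos δ sin h₀ = 2.5472×-0.94552×-0.27432 + 0.32557×0.96164×0.56003 = 0.660680 + 0.175335 = 0.836015.
Q̄ = (S_0/π) × [bracket] = (1361/π) × 0.836015 = 362.2 W/m².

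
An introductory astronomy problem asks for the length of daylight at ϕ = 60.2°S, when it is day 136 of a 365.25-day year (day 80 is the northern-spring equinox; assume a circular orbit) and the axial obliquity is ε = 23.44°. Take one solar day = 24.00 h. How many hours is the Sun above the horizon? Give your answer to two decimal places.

7.05 h

Solar longitude: L_s = 360° × (136 − 80)/365.25 = 55.195°.
sin δ = sin 23.44° × sin 55.195° = 0.32662, so δ = +19.064°.
cos h₀ = −tan ϕ · tan δ = −tan(-60.2°) × tan(+19.064°) = 0.6034, so h₀ = 0.9230 rad = 52.89°.
Daylight = 2h₀/(2π) × 24.00 h = (0.9230/π) × 24.00 = 7.05 h.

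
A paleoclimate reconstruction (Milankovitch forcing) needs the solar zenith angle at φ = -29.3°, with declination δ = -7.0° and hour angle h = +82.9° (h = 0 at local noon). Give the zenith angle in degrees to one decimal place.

θ_z = 80.4°

cos θ_z = sin φ sin δ + cos φ cos δ cos h = 0.059641 + 0.106986 = 0.166627.
θ_z = arccos(0.166627) = 80.4°.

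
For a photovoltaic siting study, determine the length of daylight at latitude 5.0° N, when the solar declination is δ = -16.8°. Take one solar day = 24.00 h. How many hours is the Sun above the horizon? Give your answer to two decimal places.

11.80 h

cos H₀ = −tan φ · tan δ = −tan(+5.0°) × tan(-16.800°) = 0.0264, so H₀ = 1.5444 rad = 88.49°.
Daylight = 2H₀/(2π) × 24.00 h = (1.5444/π) × 24.00 = 11.80 h.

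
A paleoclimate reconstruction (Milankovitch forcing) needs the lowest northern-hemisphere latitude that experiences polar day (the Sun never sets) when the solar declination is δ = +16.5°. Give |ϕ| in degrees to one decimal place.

|ϕ| = 73.5°

Polar day requires cos h₀ = −tan ϕ tan δ ≤ −1, i.e. tan ϕ tan δ ≥ 1.
The boundary is |tan ϕ| · |tan δ| = 1, so |ϕ| = 90° − |δ| = 90° − 16.5° = 73.5° in the northern hemisphere.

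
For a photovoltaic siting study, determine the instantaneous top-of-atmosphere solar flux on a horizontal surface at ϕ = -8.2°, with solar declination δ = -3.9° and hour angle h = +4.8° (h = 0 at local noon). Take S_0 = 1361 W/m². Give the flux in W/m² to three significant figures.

1.35e+03 W/m²

cos θ_z = sin ϕ sin δ + cos ϕ cos δ cos h = 0.009701 + 0.984021 = 0.993722.
Flux = S_0 · cos θ_z = 1361 × 0.993722 = 1352 W/m².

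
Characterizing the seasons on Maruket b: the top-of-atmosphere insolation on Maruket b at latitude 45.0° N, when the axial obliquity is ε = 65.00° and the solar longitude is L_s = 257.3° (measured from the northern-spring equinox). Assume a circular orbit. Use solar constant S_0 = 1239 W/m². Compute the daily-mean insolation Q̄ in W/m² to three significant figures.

Solar declination: sin δ = sin ε · sin L_s = sin 65.00° × sin 257.3° = -0.88413, so δ = -62.145°.
cos h₀ = −tan(+45.0°) tan(-62.145°) = 1.8923 ≥ 1 ⇒ polar night, h₀ = 0 and Q̄ = 0.

Q̄ ≈ 0.00 W/m²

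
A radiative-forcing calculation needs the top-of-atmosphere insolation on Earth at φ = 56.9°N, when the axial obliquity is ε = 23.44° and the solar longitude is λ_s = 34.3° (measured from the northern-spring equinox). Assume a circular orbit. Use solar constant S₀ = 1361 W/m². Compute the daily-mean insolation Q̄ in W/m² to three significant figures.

Q̄ ≈ 373 W/m²

Solar declination: sin δ = sin ε · sin λ_s = sin 23.44° × sin 34.3° = 0.22416, so δ = +12.954°.
cos H₀ = −tan(+56.9°) tan(+12.954°) = -0.3528, H₀ = 1.9314 rad.
Bracket: H₀ sin φ sin δ + cos φ cos δ sin H₀ = 1.9314×0.83772×0.22416 + 0.54610×0.97455×0.93568 = 0.362685 + 0.497971 = 0.860656.
Q̄ = (S₀/π) × [bracket] = (1361/π) × 0.860656 = 372.9 W/m².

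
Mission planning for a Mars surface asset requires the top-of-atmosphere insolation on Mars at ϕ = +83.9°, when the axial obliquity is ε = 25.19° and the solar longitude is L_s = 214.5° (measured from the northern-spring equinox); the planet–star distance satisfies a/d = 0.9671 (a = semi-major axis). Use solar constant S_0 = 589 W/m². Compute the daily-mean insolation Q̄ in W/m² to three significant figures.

Solar declination: sin δ = sin ε · sin L_s = sin 25.19° × sin 214.5° = -0.24107, so δ = -13.950°.
cos h₀ = −tan(+83.9°) tan(-13.950°) = 2.3243 ≥ 1 ⇒ polar night, h₀ = 0 and Q̄ = 0.
Inverse-square distance factor (a/d)² = 0.9671² = 0.935282.

Q̄ ≈ 0.00 W/m²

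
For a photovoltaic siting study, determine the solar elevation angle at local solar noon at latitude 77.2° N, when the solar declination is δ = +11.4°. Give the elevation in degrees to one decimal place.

At local noon the hour angle is zero, so the zenith angle equals |ϕ − δ| = |+77.2° − (+11.400°)| = 65.800°.
Elevation = 90° − 65.800° = 24.2°.

24.2°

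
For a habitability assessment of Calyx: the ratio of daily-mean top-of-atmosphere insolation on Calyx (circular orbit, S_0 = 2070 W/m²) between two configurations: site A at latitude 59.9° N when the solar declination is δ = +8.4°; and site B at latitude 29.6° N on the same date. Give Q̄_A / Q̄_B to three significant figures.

— Configuration A (ϕ=+59.9°):
cos h₀ = −tan(+59.9°) tan(+8.400°) = -0.2547, h₀ = 1.8284 rad.
Bracket: h₀ sin ϕ sin δ + cos ϕ cos δ sin h₀ = 1.8284×0.86515×0.14608 + 0.50151×0.98927×0.96701 = 0.231075 + 0.479762 = 0.710837.
Q̄ = (S_0/π) × [bracket] = (2070/π) × 0.710837 = 468.37 W/m².
— Configuration B (ϕ=+29.6°):
cos h₀ = −tan(+29.6°) tan(+8.400°) = -0.0839, h₀ = 1.6548 rad.
Bracket: h₀ sin ϕ sin δ + cos ϕ cos δ sin h₀ = 1.6548×0.49394×0.14608 + 0.86949×0.98927×0.99648 = 0.119402 + 0.857133 = 0.976535.
Q̄ = (S_0/π) × [bracket] = (2070/π) × 0.976535 = 643.44 W/m².
Ratio Q̄_A / Q̄_B = 468.37 / 643.44 = 0.7279.

Q̄_A / Q̄_B ≈ 0.728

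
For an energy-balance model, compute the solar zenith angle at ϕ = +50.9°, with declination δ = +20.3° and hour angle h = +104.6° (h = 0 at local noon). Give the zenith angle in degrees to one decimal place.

cos θ_z = sin ϕ sin δ + cos ϕ cos δ cos h = 0.269238 + -0.149100 = 0.120138.
θ_z = arccos(0.120138) = 83.1°.

θ_z = 83.1°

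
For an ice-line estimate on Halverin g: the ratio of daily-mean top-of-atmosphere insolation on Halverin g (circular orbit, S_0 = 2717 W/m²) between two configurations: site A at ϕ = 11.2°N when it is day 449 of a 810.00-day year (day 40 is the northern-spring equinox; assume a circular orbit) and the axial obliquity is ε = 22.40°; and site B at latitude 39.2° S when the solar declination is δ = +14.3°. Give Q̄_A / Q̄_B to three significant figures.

Q̄_A / Q̄_B ≈ 1.87

— Configuration A (ϕ=+11.2°):
Solar longitude: L_s = 360° × (449 − 40)/810.00 = 181.778°.
sin δ = sin 22.40° × sin 181.778° = -0.01182, so δ = -0.677°.
cos h₀ = −tan(+11.2°) tan(-0.677°) = 0.0023, h₀ = 1.5685 rad.
Bracket: h₀ sin ϕ sin δ + cos ϕ cos δ sin h₀ = 1.5685×0.19423×-0.01182 + 0.98096×0.99993×1.00000 = -0.003601 + 0.980891 = 0.977290.
Q̄ = (S_0/π) × [bracket] = (2717/π) × 0.977290 = 845.21 W/m².
— Configuration B (ϕ=-39.2°):
cos h₀ = −tan(-39.2°) tan(+14.300°) = 0.2079, h₀ = 1.3614 rad.
Bracket: h₀ sin ϕ sin δ + cos ϕ cos δ sin h₀ = 1.3614×-0.63203×0.24700 + 0.77494×0.96902×0.97815 = -0.212530 + 0.734524 = 0.521994.
Q̄ = (S_0/π) × [bracket] = (2717/π) × 0.521994 = 451.45 W/m².
Ratio Q̄_A / Q̄_B = 845.21 / 451.45 = 1.872.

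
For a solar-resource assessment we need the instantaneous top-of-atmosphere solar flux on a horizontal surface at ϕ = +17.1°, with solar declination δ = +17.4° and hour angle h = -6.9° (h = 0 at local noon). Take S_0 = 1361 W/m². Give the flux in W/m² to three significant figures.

1.35e+03 W/m²

cos θ_z = sin ϕ sin δ + cos ϕ cos δ cos h = 0.087930 + 0.905451 = 0.993381.
Flux = S_0 · cos θ_z = 1361 × 0.993381 = 1352 W/m².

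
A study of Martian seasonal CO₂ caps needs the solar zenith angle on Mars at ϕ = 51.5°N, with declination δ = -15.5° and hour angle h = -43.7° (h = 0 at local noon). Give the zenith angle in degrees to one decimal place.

cos θ_z = sin ϕ sin δ + cos ϕ cos δ cos h = -0.209143 + 0.433689 = 0.224546.
θ_z = arccos(0.224546) = 77.0°.

θ_z = 77.0°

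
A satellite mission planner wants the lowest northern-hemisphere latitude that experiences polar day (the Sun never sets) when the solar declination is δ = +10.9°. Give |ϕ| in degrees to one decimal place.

Polar day requires cos h₀ = −tan ϕ tan δ ≤ −1, i.e. tan ϕ tan δ ≥ 1.
The boundary is |tan ϕ| · |tan δ| = 1, so |ϕ| = 90° − |δ| = 90° − 10.9° = 79.1° in the northern hemisphere.

|ϕ| = 79.1°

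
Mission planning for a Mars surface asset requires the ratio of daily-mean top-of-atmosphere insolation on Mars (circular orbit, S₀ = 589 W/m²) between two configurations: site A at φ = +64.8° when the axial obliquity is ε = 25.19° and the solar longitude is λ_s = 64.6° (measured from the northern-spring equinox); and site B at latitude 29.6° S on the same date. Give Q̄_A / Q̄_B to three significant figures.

Q̄_A / Q̄_B ≈ 2.10

— Configuration A (φ=+64.8°):
Solar declination: sin δ = sin ε · sin λ_s = sin 25.19° × sin 64.6° = 0.38448, so δ = +22.611°.
cos H₀ = −tan(+64.8°) tan(+22.611°) = -0.8851, H₀ = 2.6575 rad.
Bracket: H₀ sin φ sin δ + cos φ cos δ sin H₀ = 2.6575×0.90483×0.38448 + 0.42578×0.92313×0.46541 = 0.924515 + 0.182930 = 1.107445.
Q̄ = (S₀/π) × [bracket] = (589/π) × 1.107445 = 207.63 W/m².
— Configuration B (φ=-29.6°):
cos H₀ = −tan(-29.6°) tan(+22.611°) = 0.2366, H₀ = 1.3319 rad.
Bracket: H₀ sin φ sin δ + cos φ cos δ sin H₀ = 1.3319×-0.49394×0.38448 + 0.86949×0.92313×0.97161 = -0.252941 + 0.779865 = 0.526924.
Q̄ = (S₀/π) × [bracket] = (589/π) × 0.526924 = 98.790 W/m².
Ratio Q̄_A / Q̄_B = 207.63 / 98.790 = 2.102.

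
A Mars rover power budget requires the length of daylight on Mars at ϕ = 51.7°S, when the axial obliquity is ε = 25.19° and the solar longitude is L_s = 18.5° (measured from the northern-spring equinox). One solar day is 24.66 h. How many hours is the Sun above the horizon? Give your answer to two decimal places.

10.97 h

Solar declination: sin δ = sin ε · sin L_s = sin 25.19° × sin 18.5° = 0.13505, so δ = +7.762°.
cos h₀ = −tan ϕ · tan δ = −tan(-51.7°) × tan(+7.762°) = 0.1726, so h₀ = 1.3973 rad = 80.06°.
Daylight = 2h₀/(2π) × 24.66 h = (1.3973/π) × 24.66 = 10.97 h.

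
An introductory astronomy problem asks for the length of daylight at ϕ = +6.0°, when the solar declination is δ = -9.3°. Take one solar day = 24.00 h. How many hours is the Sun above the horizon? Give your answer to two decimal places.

cos h₀ = −tan ϕ · tan δ = −tan(+6.0°) × tan(-9.300°) = 0.0172, so h₀ = 1.5536 rad = 89.01°.
Daylight = 2h₀/(2π) × 24.00 h = (1.5536/π) × 24.00 = 11.87 h.

11.87 h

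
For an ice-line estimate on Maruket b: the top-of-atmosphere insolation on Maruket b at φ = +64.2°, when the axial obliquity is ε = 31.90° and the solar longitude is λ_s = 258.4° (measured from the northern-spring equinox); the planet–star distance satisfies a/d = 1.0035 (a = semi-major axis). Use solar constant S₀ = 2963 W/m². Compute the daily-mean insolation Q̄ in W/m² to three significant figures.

Q̄ ≈ 0.00 W/m²

Solar declination: sin δ = sin ε · sin λ_s = sin 31.90° × sin 258.4° = -0.51765, so δ = -31.174°.
cos H₀ = −tan(+64.2°) tan(-31.174°) = 1.2515 ≥ 1 ⇒ polar night, H₀ = 0 and Q̄ = 0.
Inverse-square distance factor (a/d)² = 1.0035² = 1.007012.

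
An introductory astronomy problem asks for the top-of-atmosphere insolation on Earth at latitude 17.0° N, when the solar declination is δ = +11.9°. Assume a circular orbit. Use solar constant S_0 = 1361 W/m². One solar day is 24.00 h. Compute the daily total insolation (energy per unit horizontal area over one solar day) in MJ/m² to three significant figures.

38.6 MJ/m²

cos h₀ = −tan(+17.0°) tan(+11.900°) = -0.0644, h₀ = 1.6353 rad.
Bracket: h₀ sin ϕ sin δ + cos ϕ cos δ sin h₀ = 1.6353×0.29237×0.20620 + 0.95630×0.97851×0.99792 = 0.098587 + 0.933803 = 1.032390.
Q̄ = (S_0/π) × [bracket] = (1361/π) × 1.032390 = 447.25 W/m².
Daily total = Q̄ × 24.00 h × 3600 s/h = 447.25 × 24.00 × 3600 / 10⁶ = 38.64 MJ/m².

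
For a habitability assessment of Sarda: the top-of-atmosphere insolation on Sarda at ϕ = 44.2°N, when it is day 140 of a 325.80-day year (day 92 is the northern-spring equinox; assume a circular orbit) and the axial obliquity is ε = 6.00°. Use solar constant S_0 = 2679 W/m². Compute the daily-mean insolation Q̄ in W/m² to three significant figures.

Q̄ ≈ 689 W/m²

Solar longitude: L_s = 360° × (140 − 92)/325.80 = 53.039°.
sin δ = sin 6.00° × sin 53.039° = 0.08352, so δ = +4.791°.
cos h₀ = −tan(+44.2°) tan(+4.791°) = -0.0815, h₀ = 1.6524 rad.
Bracket: h₀ sin ϕ sin δ + cos ϕ cos δ sin h₀ = 1.6524×0.69717×0.08352 + 0.71691×0.99651×0.99667 = 0.096215 + 0.712029 = 0.808244.
Q̄ = (S_0/π) × [bracket] = (2679/π) × 0.808244 = 689.2 W/m².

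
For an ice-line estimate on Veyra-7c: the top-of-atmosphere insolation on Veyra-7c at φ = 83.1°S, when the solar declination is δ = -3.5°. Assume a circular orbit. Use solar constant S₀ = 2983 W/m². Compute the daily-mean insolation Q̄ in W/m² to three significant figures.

Q̄ ≈ 219 W/m²

cos H₀ = −tan(-83.1°) tan(-3.500°) = -0.5054, H₀ = 2.1007 rad.
Bracket: H₀ sin φ sin δ + cos φ cos δ sin H₀ = 2.1007×-0.99276×-0.06105 + 0.12014×0.99813×0.86287 = 0.127319 + 0.103471 = 0.230790.
Q̄ = (S₀/π) × [bracket] = (2983/π) × 0.230790 = 219.1 W/m².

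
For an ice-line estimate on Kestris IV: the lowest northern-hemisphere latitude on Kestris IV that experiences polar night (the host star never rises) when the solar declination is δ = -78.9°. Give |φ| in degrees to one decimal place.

Polar night requires cos H₀ = −tan φ tan δ ≥ 1, i.e. tan φ tan δ ≤ −1.
The boundary is |tan φ| · |tan δ| = 1, so |φ| = 90° − |δ| = 90° − 78.9° = 11.1° in the northern hemisphere.

|φ| = 11.1°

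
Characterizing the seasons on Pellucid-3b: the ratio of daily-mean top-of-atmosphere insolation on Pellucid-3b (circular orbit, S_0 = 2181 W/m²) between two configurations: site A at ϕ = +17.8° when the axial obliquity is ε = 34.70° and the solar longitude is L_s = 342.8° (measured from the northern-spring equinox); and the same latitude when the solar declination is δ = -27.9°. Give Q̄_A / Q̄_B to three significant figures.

— Configuration A (ϕ=+17.8°):
Solar declination: sin δ = sin ε · sin L_s = sin 34.70° × sin 342.8° = -0.16834, so δ = -9.691°.
cos h₀ = −tan(+17.8°) tan(-9.691°) = 0.0548, h₀ = 1.5159 rad.
Bracket: h₀ sin ϕ sin δ + cos ϕ cos δ sin h₀ = 1.5159×0.30570×-0.16834 + 0.95213×0.98573×0.99850 = -0.078011 + 0.937135 = 0.859124.
Q̄ = (S_0/π) × [bracket] = (2181/π) × 0.859124 = 596.43 W/m².
— Configuration B (ϕ=+17.8°):
cos h₀ = −tan(+17.8°) tan(-27.900°) = 0.1700, h₀ = 1.4000 rad.
Bracket: h₀ sin ϕ sin δ + cos ϕ cos δ sin h₀ = 1.4000×0.30570×-0.46793 + 0.95213×0.88377×0.98544 = -0.200265 + 0.829212 = 0.628947.
Q̄ = (S_0/π) × [bracket] = (2181/π) × 0.628947 = 436.64 W/m².
Ratio Q̄_A / Q̄_B = 596.43 / 436.64 = 1.366.

Q̄_A / Q̄_B ≈ 1.37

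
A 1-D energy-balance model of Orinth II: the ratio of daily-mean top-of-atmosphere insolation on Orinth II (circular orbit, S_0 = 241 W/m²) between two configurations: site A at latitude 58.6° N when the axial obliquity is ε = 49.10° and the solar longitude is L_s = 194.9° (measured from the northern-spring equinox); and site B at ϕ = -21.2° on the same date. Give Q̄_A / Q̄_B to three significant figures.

— Configuration A (ϕ=+58.6°):
Solar declination: sin δ = sin ε · sin L_s = sin 49.10° × sin 194.9° = -0.19435, so δ = -11.207°.
cos h₀ = −tan(+58.6°) tan(-11.207°) = 0.3246, h₀ = 1.2402 rad.
Bracket: h₀ sin ϕ sin δ + cos ϕ cos δ sin h₀ = 1.2402×0.85355×-0.19435 + 0.52101×0.98093×0.94585 = -0.205734 + 0.483400 = 0.277666.
Q̄ = (S_0/π) × [bracket] = (241/π) × 0.277666 = 21.301 W/m².
— Configuration B (ϕ=-21.2°):
cos h₀ = −tan(-21.2°) tan(-11.207°) = -0.0769, h₀ = 1.6477 rad.
Bracket: h₀ sin ϕ sin δ + cos ϕ cos δ sin h₀ = 1.6477×-0.36162×-0.19435 + 0.93232×0.98093×0.99704 = 0.115802 + 0.911834 = 1.027636.
Q̄ = (S_0/π) × [bracket] = (241/π) × 1.027636 = 78.833 W/m².
Ratio Q̄_A / Q̄_B = 21.301 / 78.833 = 0.2702.

Q̄_A / Q̄_B ≈ 0.270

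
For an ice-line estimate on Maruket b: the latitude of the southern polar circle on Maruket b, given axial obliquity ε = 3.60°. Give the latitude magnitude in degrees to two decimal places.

The polar circle is the lowest latitude that experiences at least one full rotation of continuous darkness at the northern-summer solstice; it lies at |φ| = 90° − ε = 90° − 3.60° = 86.40°.

86.40°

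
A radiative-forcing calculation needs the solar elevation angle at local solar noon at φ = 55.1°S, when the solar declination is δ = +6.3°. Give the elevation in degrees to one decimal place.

At local noon the hour angle is zero, so the zenith angle equals |φ − δ| = |-55.1° − (+6.300°)| = 61.400°.
Elevation = 90° − 61.400° = 28.6°.

28.6°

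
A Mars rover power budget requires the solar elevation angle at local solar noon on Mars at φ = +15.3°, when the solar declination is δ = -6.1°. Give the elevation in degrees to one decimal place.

At local noon the hour angle is zero, so the zenith angle equals |φ − δ| = |+15.3° − (-6.100°)| = 21.400°.
Elevation = 90° − 21.400° = 68.6°.

68.6°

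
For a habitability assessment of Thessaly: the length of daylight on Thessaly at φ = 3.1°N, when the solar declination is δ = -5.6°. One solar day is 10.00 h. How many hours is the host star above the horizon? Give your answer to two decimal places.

4.98 h

cos H₀ = −tan φ · tan δ = −tan(+3.1°) × tan(-5.600°) = 0.0053, so H₀ = 1.5655 rad = 89.70°.
Daylight = 2H₀/(2π) × 10.00 h = (1.5655/π) × 10.00 = 4.98 h.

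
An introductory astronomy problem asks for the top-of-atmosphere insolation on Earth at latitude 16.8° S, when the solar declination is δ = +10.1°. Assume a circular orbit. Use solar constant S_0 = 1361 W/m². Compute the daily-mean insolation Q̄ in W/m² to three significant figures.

Q̄ ≈ 374 W/m²

cos h₀ = −tan(-16.8°) tan(+10.100°) = 0.0538, h₀ = 1.5170 rad.
Bracket: h₀ sin ϕ sin δ + cos ϕ cos δ sin h₀ = 1.5170×-0.28903×0.17537 + 0.95732×0.98450×0.99855 = -0.076892 + 0.941115 = 0.864223.
Q̄ = (S_0/π) × [bracket] = (1361/π) × 0.864223 = 374.4 W/m².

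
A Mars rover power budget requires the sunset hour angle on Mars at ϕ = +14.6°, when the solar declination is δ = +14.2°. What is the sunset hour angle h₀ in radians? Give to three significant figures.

h₀ = 1.64 rad

cos h₀ = −tan ϕ · tan δ = −tan(+14.6°) × tan(+14.200°) = -0.0659, so h₀ = 1.6368 rad = 93.78°.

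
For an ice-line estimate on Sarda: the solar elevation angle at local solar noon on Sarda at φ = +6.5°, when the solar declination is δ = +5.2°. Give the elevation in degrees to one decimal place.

At local noon the hour angle is zero, so the zenith angle equals |φ − δ| = |+6.5° − (+5.200°)| = 1.300°.
Elevation = 90° − 1.300° = 88.7°.

88.7°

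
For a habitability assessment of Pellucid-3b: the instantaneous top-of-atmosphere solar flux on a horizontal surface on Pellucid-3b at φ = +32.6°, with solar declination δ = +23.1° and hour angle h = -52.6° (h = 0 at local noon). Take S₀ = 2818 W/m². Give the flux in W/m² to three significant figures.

cos θ_z = sin φ sin δ + cos φ cos δ cos h = 0.211380 + 0.470659 = 0.682039.
Flux = S₀ · cos θ_z = 2818 × 0.682039 = 1922 W/m².

1.92e+03 W/m²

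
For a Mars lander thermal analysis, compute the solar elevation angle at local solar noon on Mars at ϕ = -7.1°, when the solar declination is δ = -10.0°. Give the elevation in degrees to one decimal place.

87.1°

At local noon the hour angle is zero, so the zenith angle equals |ϕ − δ| = |-7.1° − (-10.000°)| = 2.900°.
Elevation = 90° − 2.900° = 87.1°.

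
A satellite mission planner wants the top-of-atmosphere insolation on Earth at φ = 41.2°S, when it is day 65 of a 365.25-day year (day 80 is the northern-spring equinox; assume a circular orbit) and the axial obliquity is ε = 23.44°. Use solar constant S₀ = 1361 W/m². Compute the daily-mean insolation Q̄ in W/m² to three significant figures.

Solar longitude: λ_s = 360° × (65 − 80)/365.25 = -14.784°, i.e. -14.784° + 360° = 345.216°.
sin δ = sin 23.44° × sin 345.216° = -0.10151, so δ = -5.826°.
cos H₀ = −tan(-41.2°) tan(-5.826°) = -0.0893, H₀ = 1.6602 rad.
Bracket: H₀ sin φ sin δ + cos φ cos δ sin H₀ = 1.6602×-0.65869×-0.10151 + 0.75241×0.99483×0.99600 = 0.111007 + 0.745526 = 0.856533.
Q̄ = (S₀/π) × [bracket] = (1361/π) × 0.856533 = 371.1 W/m².

Q̄ ≈ 371 W/m²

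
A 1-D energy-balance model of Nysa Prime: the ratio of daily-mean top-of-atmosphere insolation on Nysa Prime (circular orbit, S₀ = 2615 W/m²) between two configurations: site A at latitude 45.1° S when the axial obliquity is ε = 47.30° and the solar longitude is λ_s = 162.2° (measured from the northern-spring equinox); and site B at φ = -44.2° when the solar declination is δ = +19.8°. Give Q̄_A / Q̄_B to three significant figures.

Q̄_A / Q̄_B ≈ 1.32

— Configuration A (φ=-45.1°):
Solar declination: sin δ = sin ε · sin λ_s = sin 47.30° × sin 162.2° = 0.22466, so δ = +12.983°.
cos H₀ = −tan(-45.1°) tan(+12.983°) = 0.2314, H₀ = 1.3373 rad.
Bracket: H₀ sin φ sin δ + cos φ cos δ sin H₀ = 1.3373×-0.70834×0.22466 + 0.70587×0.97444×0.97287 = -0.212812 + 0.669167 = 0.456355.
Q̄ = (S₀/π) × [bracket] = (2615/π) × 0.456355 = 379.86 W/m².
— Configuration B (φ=-44.2°):
cos H₀ = −tan(-44.2°) tan(+19.800°) = 0.3501, H₀ = 1.2131 rad.
Bracket: H₀ sin φ sin δ + cos φ cos δ sin H₀ = 1.2131×-0.69717×0.33874 + 0.71691×0.94088×0.93671 = -0.286485 + 0.631836 = 0.345351.
Q̄ = (S₀/π) × [bracket] = (2615/π) × 0.345351 = 287.46 W/m².
Ratio Q̄_A / Q̄_B = 379.86 / 287.46 = 1.321.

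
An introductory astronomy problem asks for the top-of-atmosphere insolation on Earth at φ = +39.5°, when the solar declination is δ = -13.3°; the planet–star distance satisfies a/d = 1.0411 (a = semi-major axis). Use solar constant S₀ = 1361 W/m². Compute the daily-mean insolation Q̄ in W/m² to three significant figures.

cos H₀ = −tan(+39.5°) tan(-13.300°) = 0.1949, H₀ = 1.3747 rad.
Bracket: H₀ sin φ sin δ + cos φ cos δ sin H₀ = 1.3747×0.63608×-0.23005 + 0.77162×0.97318×0.98083 = -0.201160 + 0.736530 = 0.535370.
Inverse-square distance factor (a/d)² = 1.0411² = 1.083889.
Q̄ = (S₀/π) × 1.083889 × [bracket] = (1361/π) × 1.083889 × 0.535370 = 251.4 W/m².

Q̄ ≈ 251 W/m²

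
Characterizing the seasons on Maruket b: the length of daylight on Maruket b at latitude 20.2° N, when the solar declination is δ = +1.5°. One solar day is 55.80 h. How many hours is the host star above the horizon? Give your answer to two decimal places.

cos H₀ = −tan φ · tan δ = −tan(+20.2°) × tan(+1.500°) = -0.0096, so H₀ = 1.5804 rad = 90.55°.
Daylight = 2H₀/(2π) × 55.80 h = (1.5804/π) × 55.80 = 28.07 h.

28.07 h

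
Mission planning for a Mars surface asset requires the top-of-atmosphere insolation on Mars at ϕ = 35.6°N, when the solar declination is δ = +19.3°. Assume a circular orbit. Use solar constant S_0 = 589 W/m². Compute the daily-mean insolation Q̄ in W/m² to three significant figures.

cos h₀ = −tan(+35.6°) tan(+19.300°) = -0.2507, h₀ = 1.8242 rad.
Bracket: h₀ sin ϕ sin δ + cos ϕ cos δ sin h₀ = 1.8242×0.58212×0.33051 + 0.81310×0.94380×0.96806 = 0.350970 + 0.742893 = 1.093863.
Q̄ = (S_0/π) × [bracket] = (589/π) × 1.093863 = 205.1 W/m².

Q̄ ≈ 205 W/m²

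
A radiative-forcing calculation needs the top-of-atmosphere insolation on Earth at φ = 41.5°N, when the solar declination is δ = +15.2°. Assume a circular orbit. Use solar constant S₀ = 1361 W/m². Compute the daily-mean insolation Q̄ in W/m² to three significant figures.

Q̄ ≈ 440 W/m²

cos H₀ = −tan(+41.5°) tan(+15.200°) = -0.2404, H₀ = 1.8135 rad.
Bracket: H₀ sin φ sin δ + cos φ cos δ sin H₀ = 1.8135×0.66262×0.26219 + 0.74896×0.96502×0.97068 = 0.315064 + 0.701570 = 1.016634.
Q̄ = (S₀/π) × [bracket] = (1361/π) × 1.016634 = 440.4 W/m².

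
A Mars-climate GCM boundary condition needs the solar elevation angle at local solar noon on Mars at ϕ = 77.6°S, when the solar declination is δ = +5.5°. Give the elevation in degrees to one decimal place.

At local noon the hour angle is zero, so the zenith angle equals |ϕ − δ| = |-77.6° − (+5.500°)| = 83.100°.
Elevation = 90° − 83.100° = 6.9°.

6.9°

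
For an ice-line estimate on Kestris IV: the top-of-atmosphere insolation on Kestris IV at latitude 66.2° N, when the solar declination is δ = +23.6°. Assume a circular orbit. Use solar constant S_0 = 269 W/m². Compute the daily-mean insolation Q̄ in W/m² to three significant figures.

cos h₀ = −tan(+66.2°) tan(+23.600°) = -0.9906, h₀ = 3.0041 rad.
Bracket: h₀ sin ϕ sin δ + cos ϕ cos δ sin h₀ = 3.0041×0.91496×0.40035 + 0.40355×0.91636×0.13708 = 1.100415 + 0.050692 = 1.151107.
Q̄ = (S_0/π) × [bracket] = (269/π) × 1.151107 = 98.56 W/m².

Q̄ ≈ 98.6 W/m²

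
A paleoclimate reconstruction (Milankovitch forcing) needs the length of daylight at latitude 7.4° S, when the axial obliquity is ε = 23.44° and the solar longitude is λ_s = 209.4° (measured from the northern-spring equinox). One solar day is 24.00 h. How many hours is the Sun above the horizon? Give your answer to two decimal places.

12.20 h

Solar declination: sin δ = sin ε · sin λ_s = sin 23.44° × sin 209.4° = -0.19528, so δ = -11.261°.
cos H₀ = −tan φ · tan δ = −tan(-7.4°) × tan(-11.261°) = -0.0259, so H₀ = 1.5967 rad = 91.48°.
Daylight = 2H₀/(2π) × 24.00 h = (1.5967/π) × 24.00 = 12.20 h.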